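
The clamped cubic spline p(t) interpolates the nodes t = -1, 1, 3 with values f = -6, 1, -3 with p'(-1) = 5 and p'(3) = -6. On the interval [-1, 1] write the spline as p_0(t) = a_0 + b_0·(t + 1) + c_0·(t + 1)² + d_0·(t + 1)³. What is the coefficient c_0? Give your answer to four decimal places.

With m_i denoting the second derivative at x_i, h_i = 2, 2, and Δ_i = (y_(i+1) − y_i)/h_i = 7/2, -2:
  2·m_0 + 8·m_1 + 2·m_2 = 6(Δ_1 - Δ_0) = -33
Clamped end conditions give two more equations: 2h_0·m_0 + h_0·m_1 = 6(Δ_0 - p'(-1)) = -9 and h_1·m_1 + 2h_1·m_2 = 6(p'(3) - Δ_1) = -24.
Solving the tridiagonal system: m_0 = -7/8, m_1 = -11/4, m_2 = -37/8.
On [-1, 1], with p_0(t) = a_0 + b_0·(t + 1) + c_0·(t + 1)² + d_0·(t + 1)³: c_0 = m_0/2 = -7/16, d_0 = (m_1 - m_0)/(6h_0) = -5/32, b_0 = Δ_0 - h_0(2m_0 + m_1)/6 = 5.

-0.4375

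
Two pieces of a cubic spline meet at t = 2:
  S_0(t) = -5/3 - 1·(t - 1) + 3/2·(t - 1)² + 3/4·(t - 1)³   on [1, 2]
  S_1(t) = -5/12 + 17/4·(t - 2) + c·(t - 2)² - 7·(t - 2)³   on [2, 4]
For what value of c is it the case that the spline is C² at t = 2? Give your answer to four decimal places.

S_0''(t) = 3 + 9/2·(t - 1), so S_0''(2) = 15/2. On the right, S_1''(2) = 2c, so c = 15/4.

3.7500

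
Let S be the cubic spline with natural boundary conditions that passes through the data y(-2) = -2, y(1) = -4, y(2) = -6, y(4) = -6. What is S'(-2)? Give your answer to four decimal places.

Write M_i for S''(x_i). With h_i = 3, 1, 2 and divided differences Δ_i = -2/3, -2, 0, the continuity of S' gives the tridiagonal system
  3·M_0 + 8·M_1 + 1·M_2 = 6(Δ_1 - Δ_0) = -8
  1·M_1 + 6·M_2 + 2·M_3 = 6(Δ_2 - Δ_1) = 12
Natural end conditions: M_0 = M_3 = 0.
Solving the tridiagonal system: M_0 = 0, M_1 = -60/47, M_2 = 104/47, M_3 = 0.
On [-2, 1], S'(x) = b_0 + 2c_0·(x + 2) + 3d_0·(x + 2)² with b_0 = Δ_0 - h_0(2M_0 + M_1)/6 = -4/141, c_0 = M_0/2 = 0, d_0 = (M_1 - M_0)/(6h_0) = -10/141. So S'(-2) = -4/141.

-0.0284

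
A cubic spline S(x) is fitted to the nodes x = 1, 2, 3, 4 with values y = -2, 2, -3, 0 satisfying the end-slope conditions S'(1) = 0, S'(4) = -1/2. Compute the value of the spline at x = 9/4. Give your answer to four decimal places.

Put σ_i = S'' at the i-th knot. Here h = (1, 1, 1) and Δ = (4, -5, 3), so the interior equations h_(i-1)·σ_(i-1) + 2(h_(i-1)+h_i)·σ_i + h_i·σ_(i+1) = 6(Δ_i − Δ_(i-1)) read
  1·σ_0 + 4·σ_1 + 1·σ_2 = 6(Δ_1 - Δ_0) = -54
  1·σ_1 + 4·σ_2 + 1·σ_3 = 6(Δ_2 - Δ_1) = 48
Clamped end conditions give two more equations: 2h_0·σ_0 + h_0·σ_1 = 6(Δ_0 - S'(1)) = 24 and h_2·σ_2 + 2h_2·σ_3 = 6(S'(4) - Δ_2) = -21.
Forward elimination and back-substitution give σ_0 = 373/15, σ_1 = -386/15, σ_2 = 361/15, σ_3 = -338/15.
On [2, 3], S(x) = 2 - 13/30·(x - 2) - 193/15·(x - 2)² + 83/10·(x - 2)³.
With (x - 2) = 1/4: S(9/4) = 779/640.

1.2172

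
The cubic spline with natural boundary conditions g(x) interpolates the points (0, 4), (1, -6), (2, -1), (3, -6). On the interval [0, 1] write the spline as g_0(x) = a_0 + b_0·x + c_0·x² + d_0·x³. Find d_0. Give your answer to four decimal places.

4.6667

Let σ_i = g''(x_i). Step sizes h_i = 1, 1, 1; slopes of the chords Δ_i = (y_(i+1) - y_i)/h_i = -10, 5, -5.
  1·σ_0 + 4·σ_1 + 1·σ_2 = 6(Δ_1 - Δ_0) = 90
  1·σ_1 + 4·σ_2 + 1·σ_3 = 6(Δ_2 - Δ_1) = -60
Natural end conditions: σ_0 = σ_3 = 0.
Forward elimination and back-substitution give σ_0 = 0, σ_1 = 28, σ_2 = -22, σ_3 = 0.
On [0, 1], with g_0(x) = a_0 + b_0·x + c_0·x² + d_0·x³: c_0 = σ_0/2 = 0, d_0 = (σ_1 - σ_0)/(6h_0) = 14/3, b_0 = Δ_0 - h_0(2σ_0 + σ_1)/6 = -44/3.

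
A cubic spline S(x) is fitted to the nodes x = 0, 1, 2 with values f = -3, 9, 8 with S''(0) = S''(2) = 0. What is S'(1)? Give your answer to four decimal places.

With m_i denoting the second derivative at x_i, h_i = 1, 1, and Δ_i = (y_(i+1) − y_i)/h_i = 12, -1:
  1·m_0 + 4·m_1 + 1·m_2 = 6(Δ_1 - Δ_0) = -78
Natural end conditions: m_0 = m_2 = 0.
Hence m_0 = 0, m_1 = -39/2, m_2 = 0.
On [1, 2], S'(x) = b_1 + 2c_1·(x - 1) + 3d_1·(x - 1)² with b_1 = Δ_1 - h_1(2m_1 + m_2)/6 = 11/2, c_1 = m_1/2 = -39/4, d_1 = (m_2 - m_1)/(6h_1) = 13/4. So S'(1) = 11/2.

5.5000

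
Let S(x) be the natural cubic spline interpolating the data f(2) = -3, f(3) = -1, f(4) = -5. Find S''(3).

Write m_i for S''(x_i). With h_i = 1, 1 and divided differences Δ_i = 2, -4, the continuity of S' gives the tridiagonal system
  1·m_0 + 4·m_1 + 1·m_2 = 6(Δ_1 - Δ_0) = -36
Natural end conditions: m_0 = m_2 = 0.
Solving the tridiagonal system: m_0 = 0, m_1 = -9, m_2 = 0.

-9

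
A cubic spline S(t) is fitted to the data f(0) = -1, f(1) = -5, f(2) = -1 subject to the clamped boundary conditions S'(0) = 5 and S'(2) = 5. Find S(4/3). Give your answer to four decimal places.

Put m_i = S'' at the i-th knot. Here h = (1, 1) and Δ = (-4, 4), so the interior equations h_(i-1)·m_(i-1) + 2(h_(i-1)+h_i)·m_i + h_i·m_(i+1) = 6(Δ_i − Δ_(i-1)) read
  1·m_0 + 4·m_1 + 1·m_2 = 6(Δ_1 - Δ_0) = 48
Clamped end conditions give two more equations: 2h_0·m_0 + h_0·m_1 = 6(Δ_0 - S'(0)) = -54 and h_1·m_1 + 2h_1·m_2 = 6(S'(2) - Δ_1) = 6.
Solving the tridiagonal system: m_0 = -39, m_1 = 24, m_2 = -9.
On [1, 2], S(t) = -5 - 5/2·(t - 1) + 12·(t - 1)² - 11/2·(t - 1)³.
With (t - 1) = 1/3: S(4/3) = -127/27.

-4.7037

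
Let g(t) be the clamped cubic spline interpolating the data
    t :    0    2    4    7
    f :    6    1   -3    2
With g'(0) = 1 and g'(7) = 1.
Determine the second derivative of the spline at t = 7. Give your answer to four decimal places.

Put M_i = g'' at the i-th knot. Here h = (2, 2, 3) and Δ = (-5/2, -2, 5/3), so the interior equations h_(i-1)·M_(i-1) + 2(h_(i-1)+h_i)·M_i + h_i·M_(i+1) = 6(Δ_i − Δ_(i-1)) read
  2·M_0 + 8·M_1 + 2·M_2 = 6(Δ_1 - Δ_0) = 3
  2·M_1 + 10·M_2 + 3·M_3 = 6(Δ_2 - Δ_1) = 22
Clamped end conditions give two more equations: 2h_0·M_0 + h_0·M_1 = 6(Δ_0 - g'(0)) = -21 and h_2·M_2 + 2h_2·M_3 = 6(g'(7) - Δ_2) = -4.
Hence M_0 = -433/74, M_1 = 89/74, M_2 = 94/37, M_3 = -215/111.

-1.9369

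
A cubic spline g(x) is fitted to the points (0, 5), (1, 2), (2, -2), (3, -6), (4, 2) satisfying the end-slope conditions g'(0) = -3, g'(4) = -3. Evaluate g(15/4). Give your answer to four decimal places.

With m_i denoting the second derivative at x_i, h_i = 1, 1, 1, 1, and Δ_i = (y_(i+1) − y_i)/h_i = -3, -4, -4, 8:
  1·m_0 + 4·m_1 + 1·m_2 = 6(Δ_1 - Δ_0) = -6
  1·m_1 + 4·m_2 + 1·m_3 = 6(Δ_2 - Δ_1) = 0
  1·m_2 + 4·m_3 + 1·m_4 = 6(Δ_3 - Δ_2) = 72
Clamped end conditions give two more equations: 2h_0·m_0 + h_0·m_1 = 6(Δ_0 - g'(0)) = 0 and h_3·m_3 + 2h_3·m_4 = 6(g'(4) - Δ_3) = -66.
Solving the tridiagonal system: m_0 = -9/28, m_1 = 9/14, m_2 = -33/4, m_3 = 453/14, m_4 = -1377/28.
On [3, 4], g(x) = -6 + 303/56·(x - 3) + 453/28·(x - 3)² - 761/56·(x - 3)³.
With (x - 3) = 3/4: g(15/4) = 5109/3584.

1.4255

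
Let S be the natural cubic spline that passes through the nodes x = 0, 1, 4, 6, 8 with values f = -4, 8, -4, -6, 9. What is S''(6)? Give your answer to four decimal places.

5.1437

With m_i denoting the second derivative at x_i, h_i = 1, 3, 2, 2, and Δ_i = (y_(i+1) − y_i)/h_i = 12, -4, -1, 15/2:
  1·m_0 + 8·m_1 + 3·m_2 = 6(Δ_1 - Δ_0) = -96
  3·m_1 + 10·m_2 + 2·m_3 = 6(Δ_2 - Δ_1) = 18
  2·m_2 + 8·m_3 + 2·m_4 = 6(Δ_3 - Δ_2) = 51
Natural end conditions: m_0 = m_4 = 0.
Solving the tridiagonal system: m_0 = 0, m_1 = -3711/268, m_2 = 330/67, m_3 = 2757/536, m_4 = 0.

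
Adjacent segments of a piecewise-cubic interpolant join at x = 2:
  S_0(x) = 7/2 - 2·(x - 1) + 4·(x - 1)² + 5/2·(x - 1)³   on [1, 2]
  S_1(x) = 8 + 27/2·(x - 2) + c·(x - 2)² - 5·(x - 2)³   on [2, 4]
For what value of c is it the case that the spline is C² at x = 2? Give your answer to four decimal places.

11.5000

S_0''(x) = 8 + 15·(x - 1), so S_0''(2) = 23. On the right, S_1''(2) = 2c, so c = 23/2.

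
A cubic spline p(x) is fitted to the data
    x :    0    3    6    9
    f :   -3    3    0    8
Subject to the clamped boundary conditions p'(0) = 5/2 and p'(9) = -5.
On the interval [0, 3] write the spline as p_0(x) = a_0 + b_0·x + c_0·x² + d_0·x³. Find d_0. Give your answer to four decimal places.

-0.2259

Write m_i for p''(x_i). With h_i = 3, 3, 3 and divided differences Δ_i = 2, -1, 8/3, the continuity of p' gives the tridiagonal system
  3·m_0 + 12·m_1 + 3·m_2 = 6(Δ_1 - Δ_0) = -18
  3·m_1 + 12·m_2 + 3·m_3 = 6(Δ_2 - Δ_1) = 22
Clamped end conditions give two more equations: 2h_0·m_0 + h_0·m_1 = 6(Δ_0 - p'(0)) = -3 and h_2·m_2 + 2h_2·m_3 = 6(p'(9) - Δ_2) = -46.
Solving: m_0 = 46/45, m_1 = -137/45, m_2 = 232/45, m_3 = -461/45.
On [0, 3], with p_0(x) = a_0 + b_0·x + c_0·x² + d_0·x³: c_0 = m_0/2 = 23/45, d_0 = (m_1 - m_0)/(6h_0) = -61/270, b_0 = Δ_0 - h_0(2m_0 + m_1)/6 = 5/2.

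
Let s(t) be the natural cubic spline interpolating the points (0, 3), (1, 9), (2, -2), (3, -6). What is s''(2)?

18

With m_i denoting the second derivative at x_i, h_i = 1, 1, 1, and Δ_i = (y_(i+1) − y_i)/h_i = 6, -11, -4:
  1·m_0 + 4·m_1 + 1·m_2 = 6(Δ_1 - Δ_0) = -102
  1·m_1 + 4·m_2 + 1·m_3 = 6(Δ_2 - Δ_1) = 42
Natural end conditions: m_0 = m_3 = 0.
Forward elimination and back-substitution give m_0 = 0, m_1 = -30, m_2 = 18, m_3 = 0.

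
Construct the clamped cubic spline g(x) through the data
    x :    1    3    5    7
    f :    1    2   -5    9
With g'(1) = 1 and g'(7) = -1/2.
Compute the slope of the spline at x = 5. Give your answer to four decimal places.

Let m_i = g''(x_i). Step sizes h_i = 2, 2, 2; slopes of the chords Δ_i = (y_(i+1) - y_i)/h_i = 1/2, -7/2, 7.
  2·m_0 + 8·m_1 + 2·m_2 = 6(Δ_1 - Δ_0) = -24
  2·m_1 + 8·m_2 + 2·m_3 = 6(Δ_2 - Δ_1) = 63
Clamped end conditions give two more equations: 2h_0·m_0 + h_0·m_1 = 6(Δ_0 - g'(1)) = -3 and h_2·m_2 + 2h_2·m_3 = 6(g'(7) - Δ_2) = -45.
Solving the tridiagonal system: m_0 = 29/10, m_1 = -73/10, m_2 = 143/10, m_3 = -92/5.
On [5, 7], g'(x) = b_2 + 2c_2·(x - 5) + 3d_2·(x - 5)² with b_2 = Δ_2 - h_2(2m_2 + m_3)/6 = 18/5, c_2 = m_2/2 = 143/20, d_2 = (m_3 - m_2)/(6h_2) = -109/40. So g'(5) = 18/5.

3.6000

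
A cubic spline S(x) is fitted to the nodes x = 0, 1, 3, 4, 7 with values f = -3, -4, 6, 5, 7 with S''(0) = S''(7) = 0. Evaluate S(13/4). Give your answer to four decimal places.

6.1721

Put M_i = S'' at the i-th knot. Here h = (1, 2, 1, 3) and Δ = (-1, 5, -1, 2/3), so the interior equations h_(i-1)·M_(i-1) + 2(h_(i-1)+h_i)·M_i + h_i·M_(i+1) = 6(Δ_i − Δ_(i-1)) read
  1·M_0 + 6·M_1 + 2·M_2 = 6(Δ_1 - Δ_0) = 36
  2·M_1 + 6·M_2 + 1·M_3 = 6(Δ_2 - Δ_1) = -36
  1·M_2 + 8·M_3 + 3·M_4 = 6(Δ_3 - Δ_2) = 10
Natural end conditions: M_0 = M_4 = 0.
Hence M_0 = 0, M_1 = 1144/125, M_2 = -1182/125, M_3 = 304/125, M_4 = 0.
On [3, 4], S(x) = 6 + 131/75·(x - 3) - 591/125·(x - 3)² + 743/375·(x - 3)³.
With (x - 3) = 1/4: S(13/4) = 49377/8000.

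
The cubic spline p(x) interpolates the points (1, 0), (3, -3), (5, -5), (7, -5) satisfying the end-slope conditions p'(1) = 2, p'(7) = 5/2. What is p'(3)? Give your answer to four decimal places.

-2.1667

With M_i denoting the second derivative at x_i, h_i = 2, 2, 2, and Δ_i = (y_(i+1) − y_i)/h_i = -3/2, -1, 0:
  2·M_0 + 8·M_1 + 2·M_2 = 6(Δ_1 - Δ_0) = 3
  2·M_1 + 8·M_2 + 2·M_3 = 6(Δ_2 - Δ_1) = 6
Clamped end conditions give two more equations: 2h_0·M_0 + h_0·M_1 = 6(Δ_0 - p'(1)) = -21 and h_2·M_2 + 2h_2·M_3 = 6(p'(7) - Δ_2) = 15.
Hence M_0 = -19/3, M_1 = 13/6, M_2 = -5/6, M_3 = 25/6.
On [3, 5], p'(x) = b_1 + 2c_1·(x - 3) + 3d_1·(x - 3)² with b_1 = Δ_1 - h_1(2M_1 + M_2)/6 = -13/6, c_1 = M_1/2 = 13/12, d_1 = (M_2 - M_1)/(6h_1) = -1/4. So p'(3) = -13/6.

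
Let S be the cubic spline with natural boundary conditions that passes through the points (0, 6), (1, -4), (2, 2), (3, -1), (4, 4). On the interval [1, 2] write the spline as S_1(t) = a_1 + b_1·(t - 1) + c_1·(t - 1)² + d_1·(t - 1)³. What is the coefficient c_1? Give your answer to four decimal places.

Write m_i for S''(x_i). With h_i = 1, 1, 1, 1 and divided differences Δ_i = -10, 6, -3, 5, the continuity of S' gives the tridiagonal system
  1·m_0 + 4·m_1 + 1·m_2 = 6(Δ_1 - Δ_0) = 96
  1·m_1 + 4·m_2 + 1·m_3 = 6(Δ_2 - Δ_1) = -54
  1·m_2 + 4·m_3 + 1·m_4 = 6(Δ_3 - Δ_2) = 48
Natural end conditions: m_0 = m_4 = 0.
Solving: m_0 = 0, m_1 = 213/7, m_2 = -180/7, m_3 = 129/7, m_4 = 0.
On [1, 2], with S_1(t) = a_1 + b_1·(t - 1) + c_1·(t - 1)² + d_1·(t - 1)³: c_1 = m_1/2 = 213/14, d_1 = (m_2 - m_1)/(6h_1) = -131/14, b_1 = Δ_1 - h_1(2m_1 + m_2)/6 = 1/7.

15.2143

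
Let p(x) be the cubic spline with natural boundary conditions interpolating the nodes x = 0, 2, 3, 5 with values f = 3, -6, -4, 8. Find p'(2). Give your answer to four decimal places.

With M_i denoting the second derivative at x_i, h_i = 2, 1, 2, and Δ_i = (y_(i+1) − y_i)/h_i = -9/2, 2, 6:
  2·M_0 + 6·M_1 + 1·M_2 = 6(Δ_1 - Δ_0) = 39
  1·M_1 + 6·M_2 + 2·M_3 = 6(Δ_2 - Δ_1) = 24
Natural end conditions: M_0 = M_3 = 0.
Forward elimination and back-substitution give M_0 = 0, M_1 = 6, M_2 = 3, M_3 = 0.
On [2, 3], p'(x) = b_1 + 2c_1·(x - 2) + 3d_1·(x - 2)² with b_1 = Δ_1 - h_1(2M_1 + M_2)/6 = -1/2, c_1 = M_1/2 = 3, d_1 = (M_2 - M_1)/(6h_1) = -1/2. So p'(2) = -1/2.

-0.5000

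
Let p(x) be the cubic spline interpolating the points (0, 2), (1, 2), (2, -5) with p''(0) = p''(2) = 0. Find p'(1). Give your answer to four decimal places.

Let σ_i = p''(x_i). Step sizes h_i = 1, 1; slopes of the chords Δ_i = (y_(i+1) - y_i)/h_i = 0, -7.
  1·σ_0 + 4·σ_1 + 1·σ_2 = 6(Δ_1 - Δ_0) = -42
Natural end conditions: σ_0 = σ_2 = 0.
Solving: σ_0 = 0, σ_1 = -21/2, σ_2 = 0.
On [1, 2], p'(x) = b_1 + 2c_1·(x - 1) + 3d_1·(x - 1)² with b_1 = Δ_1 - h_1(2σ_1 + σ_2)/6 = -7/2, c_1 = σ_1/2 = -21/4, d_1 = (σ_2 - σ_1)/(6h_1) = 7/4. So p'(1) = -7/2.

-3.5000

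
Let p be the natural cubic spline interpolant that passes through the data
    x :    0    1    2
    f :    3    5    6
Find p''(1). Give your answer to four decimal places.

-1.5000

With m_i denoting the second derivative at x_i, h_i = 1, 1, and Δ_i = (y_(i+1) − y_i)/h_i = 2, 1:
  1·m_0 + 4·m_1 + 1·m_2 = 6(Δ_1 - Δ_0) = -6
Natural end conditions: m_0 = m_2 = 0.
Solving: m_0 = 0, m_1 = -3/2, m_2 = 0.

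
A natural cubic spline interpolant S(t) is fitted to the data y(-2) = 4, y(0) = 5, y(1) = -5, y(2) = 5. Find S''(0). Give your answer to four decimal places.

-16.1739

Let M_i = S''(x_i). Step sizes h_i = 2, 1, 1; slopes of the chords Δ_i = (y_(i+1) - y_i)/h_i = 1/2, -10, 10.
  2·M_0 + 6·M_1 + 1·M_2 = 6(Δ_1 - Δ_0) = -63
  1·M_1 + 4·M_2 + 1·M_3 = 6(Δ_2 - Δ_1) = 120
Natural end conditions: M_0 = M_3 = 0.
Hence M_0 = 0, M_1 = -372/23, M_2 = 783/23, M_3 = 0.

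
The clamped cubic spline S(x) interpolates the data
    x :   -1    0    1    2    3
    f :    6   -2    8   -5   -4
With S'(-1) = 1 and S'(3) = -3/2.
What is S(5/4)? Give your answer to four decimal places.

6.3023

Write m_i for S''(x_i). With h_i = 1, 1, 1, 1 and divided differences Δ_i = -8, 10, -13, 1, the continuity of S' gives the tridiagonal system
  1·m_0 + 4·m_1 + 1·m_2 = 6(Δ_1 - Δ_0) = 108
  1·m_1 + 4·m_2 + 1·m_3 = 6(Δ_2 - Δ_1) = -138
  1·m_2 + 4·m_3 + 1·m_4 = 6(Δ_3 - Δ_2) = 84
Clamped end conditions give two more equations: 2h_0·m_0 + h_0·m_1 = 6(Δ_0 - S'(-1)) = -54 and h_3·m_3 + 2h_3·m_4 = 6(S'(3) - Δ_3) = -15.
Solving: m_0 = -3065/56, m_1 = 1553/28, m_2 = -473/8, m_3 = 1205/28, m_4 = -1625/56.
On [1, 2], S(x) = 8 - 13/28·(x - 1) - 473/16·(x - 1)² + 1907/112·(x - 1)³.
With (x - 1) = 1/4: S(5/4) = 45175/7168.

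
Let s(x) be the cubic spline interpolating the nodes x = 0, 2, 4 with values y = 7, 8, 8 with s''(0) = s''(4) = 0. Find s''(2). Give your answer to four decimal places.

-0.3750

Write M_i for s''(x_i). With h_i = 2, 2 and divided differences Δ_i = 1/2, 0, the continuity of s' gives the tridiagonal system
  2·M_0 + 8·M_1 + 2·M_2 = 6(Δ_1 - Δ_0) = -3
Natural end conditions: M_0 = M_2 = 0.
Forward elimination and back-substitution give M_0 = 0, M_1 = -3/8, M_2 = 0.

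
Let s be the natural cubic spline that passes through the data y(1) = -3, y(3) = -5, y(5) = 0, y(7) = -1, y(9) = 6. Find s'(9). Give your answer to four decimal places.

Put m_i = s'' at the i-th knot. Here h = (2, 2, 2, 2) and Δ = (-1, 5/2, -1/2, 7/2), so the interior equations h_(i-1)·m_(i-1) + 2(h_(i-1)+h_i)·m_i + h_i·m_(i+1) = 6(Δ_i − Δ_(i-1)) read
  2·m_0 + 8·m_1 + 2·m_2 = 6(Δ_1 - Δ_0) = 21
  2·m_1 + 8·m_2 + 2·m_3 = 6(Δ_2 - Δ_1) = -18
  2·m_2 + 8·m_3 + 2·m_4 = 6(Δ_3 - Δ_2) = 24
Natural end conditions: m_0 = m_4 = 0.
Solving the tridiagonal system: m_0 = 0, m_1 = 411/112, m_2 = -117/28, m_3 = 453/112, m_4 = 0.
On [7, 9], s'(x) = b_3 + 2c_3·(x - 7) + 3d_3·(x - 7)² with b_3 = Δ_3 - h_3(2m_3 + m_4)/6 = 45/56, c_3 = m_3/2 = 453/224, d_3 = (m_4 - m_3)/(6h_3) = -151/448. So s'(9) = 543/112.

4.8482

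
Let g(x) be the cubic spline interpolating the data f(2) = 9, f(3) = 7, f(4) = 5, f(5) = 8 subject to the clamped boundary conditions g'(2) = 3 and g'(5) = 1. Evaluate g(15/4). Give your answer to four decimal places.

Write m_i for g''(x_i). With h_i = 1, 1, 1 and divided differences Δ_i = -2, -2, 3, the continuity of g' gives the tridiagonal system
  1·m_0 + 4·m_1 + 1·m_2 = 6(Δ_1 - Δ_0) = 0
  1·m_1 + 4·m_2 + 1·m_3 = 6(Δ_2 - Δ_1) = 30
Clamped end conditions give two more equations: 2h_0·m_0 + h_0·m_1 = 6(Δ_0 - g'(2)) = -30 and h_2·m_2 + 2h_2·m_3 = 6(g'(5) - Δ_2) = -12.
Forward elimination and back-substitution give m_0 = -236/15, m_1 = 22/15, m_2 = 148/15, m_3 = -164/15.
On [3, 4], g(x) = 7 - 62/15·(x - 3) + 11/15·(x - 3)² + 7/5·(x - 3)³.
With (x - 3) = 3/4: g(15/4) = 1569/320.

4.9031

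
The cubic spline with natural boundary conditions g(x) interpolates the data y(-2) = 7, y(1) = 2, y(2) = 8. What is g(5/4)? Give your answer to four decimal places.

Put m_i = g'' at the i-th knot. Here h = (3, 1) and Δ = (-5/3, 6), so the interior equations h_(i-1)·m_(i-1) + 2(h_(i-1)+h_i)·m_i + h_i·m_(i+1) = 6(Δ_i − Δ_(i-1)) read
  3·m_0 + 8·m_1 + 1·m_2 = 6(Δ_1 - Δ_0) = 46
Natural end conditions: m_0 = m_2 = 0.
Forward elimination and back-substitution give m_0 = 0, m_1 = 23/4, m_2 = 0.
On [1, 2], g(x) = 2 + 49/12·(x - 1) + 23/8·(x - 1)² - 23/24·(x - 1)³.
With (x - 1) = 1/4: g(5/4) = 1631/512.

3.1855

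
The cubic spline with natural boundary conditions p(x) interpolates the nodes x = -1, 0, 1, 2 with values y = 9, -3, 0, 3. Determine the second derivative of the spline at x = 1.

Put m_i = p'' at the i-th knot. Here h = (1, 1, 1) and Δ = (-12, 3, 3), so the interior equations h_(i-1)·m_(i-1) + 2(h_(i-1)+h_i)·m_i + h_i·m_(i+1) = 6(Δ_i − Δ_(i-1)) read
  1·m_0 + 4·m_1 + 1·m_2 = 6(Δ_1 - Δ_0) = 90
  1·m_1 + 4·m_2 + 1·m_3 = 6(Δ_2 - Δ_1) = 0
Natural end conditions: m_0 = m_3 = 0.
Solving: m_0 = 0, m_1 = 24, m_2 = -6, m_3 = 0.

-6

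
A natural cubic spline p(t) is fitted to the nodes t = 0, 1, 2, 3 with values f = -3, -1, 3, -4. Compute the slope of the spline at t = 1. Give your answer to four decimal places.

4.5333

Put m_i = p'' at the i-th knot. Here h = (1, 1, 1) and Δ = (2, 4, -7), so the interior equations h_(i-1)·m_(i-1) + 2(h_(i-1)+h_i)·m_i + h_i·m_(i+1) = 6(Δ_i − Δ_(i-1)) read
  1·m_0 + 4·m_1 + 1·m_2 = 6(Δ_1 - Δ_0) = 12
  1·m_1 + 4·m_2 + 1·m_3 = 6(Δ_2 - Δ_1) = -66
Natural end conditions: m_0 = m_3 = 0.
Solving: m_0 = 0, m_1 = 38/5, m_2 = -92/5, m_3 = 0.
On [1, 2], p'(t) = b_1 + 2c_1·(t - 1) + 3d_1·(t - 1)² with b_1 = Δ_1 - h_1(2m_1 + m_2)/6 = 68/15, c_1 = m_1/2 = 19/5, d_1 = (m_2 - m_1)/(6h_1) = -13/3. So p'(1) = 68/15.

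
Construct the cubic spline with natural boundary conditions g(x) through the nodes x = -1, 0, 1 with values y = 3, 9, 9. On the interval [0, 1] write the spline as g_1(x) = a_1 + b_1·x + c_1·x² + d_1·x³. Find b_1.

Put M_i = g'' at the i-th knot. Here h = (1, 1) and Δ = (6, 0), so the interior equations h_(i-1)·M_(i-1) + 2(h_(i-1)+h_i)·M_i + h_i·M_(i+1) = 6(Δ_i − Δ_(i-1)) read
  1·M_0 + 4·M_1 + 1·M_2 = 6(Δ_1 - Δ_0) = -36
Natural end conditions: M_0 = M_2 = 0.
Hence M_0 = 0, M_1 = -9, M_2 = 0.
On [0, 1], with g_1(x) = a_1 + b_1·x + c_1·x² + d_1·x³: c_1 = M_1/2 = -9/2, d_1 = (M_2 - M_1)/(6h_1) = 3/2, b_1 = Δ_1 - h_1(2M_1 + M_2)/6 = 3.

3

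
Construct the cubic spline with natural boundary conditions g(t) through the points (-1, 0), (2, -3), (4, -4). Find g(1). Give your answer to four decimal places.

-2.1667

Write σ_i for g''(x_i). With h_i = 3, 2 and divided differences Δ_i = -1, -1/2, the continuity of g' gives the tridiagonal system
  3·σ_0 + 10·σ_1 + 2·σ_2 = 6(Δ_1 - Δ_0) = 3
Natural end conditions: σ_0 = σ_2 = 0.
Hence σ_0 = 0, σ_1 = 3/10, σ_2 = 0.
On [-1, 2], g(t) = 0 - 23/20·(t + 1) + 0·(t + 1)² + 1/60·(t + 1)³.
With (t + 1) = 2: g(1) = -13/6.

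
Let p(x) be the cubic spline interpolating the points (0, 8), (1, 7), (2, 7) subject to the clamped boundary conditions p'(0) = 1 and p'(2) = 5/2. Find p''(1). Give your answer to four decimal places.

Let σ_i = p''(x_i). Step sizes h_i = 1, 1; slopes of the chords Δ_i = (y_(i+1) - y_i)/h_i = -1, 0.
  1·σ_0 + 4·σ_1 + 1·σ_2 = 6(Δ_1 - Δ_0) = 6
Clamped end conditions give two more equations: 2h_0·σ_0 + h_0·σ_1 = 6(Δ_0 - p'(0)) = -12 and h_1·σ_1 + 2h_1·σ_2 = 6(p'(2) - Δ_1) = 15.
Hence σ_0 = -27/4, σ_1 = 3/2, σ_2 = 27/4.

1.5000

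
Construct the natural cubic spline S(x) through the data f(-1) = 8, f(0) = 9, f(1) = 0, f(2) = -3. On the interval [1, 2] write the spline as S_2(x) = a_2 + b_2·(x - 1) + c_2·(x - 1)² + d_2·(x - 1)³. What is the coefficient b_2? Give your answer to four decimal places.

Write σ_i for S''(x_i). With h_i = 1, 1, 1 and divided differences Δ_i = 1, -9, -3, the continuity of S' gives the tridiagonal system
  1·σ_0 + 4·σ_1 + 1·σ_2 = 6(Δ_1 - Δ_0) = -60
  1·σ_1 + 4·σ_2 + 1·σ_3 = 6(Δ_2 - Δ_1) = 36
Natural end conditions: σ_0 = σ_3 = 0.
Solving the tridiagonal system: σ_0 = 0, σ_1 = -92/5, σ_2 = 68/5, σ_3 = 0.
On [1, 2], with S_2(x) = a_2 + b_2·(x - 1) + c_2·(x - 1)² + d_2·(x - 1)³: c_2 = σ_2/2 = 34/5, d_2 = (σ_3 - σ_2)/(6h_2) = -34/15, b_2 = Δ_2 - h_2(2σ_2 + σ_3)/6 = -113/15.

-7.5333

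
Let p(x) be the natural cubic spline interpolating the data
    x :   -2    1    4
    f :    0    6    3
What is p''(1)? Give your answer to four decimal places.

-1.5000

Let m_i = p''(x_i). Step sizes h_i = 3, 3; slopes of the chords Δ_i = (y_(i+1) - y_i)/h_i = 2, -1.
  3·m_0 + 12·m_1 + 3·m_2 = 6(Δ_1 - Δ_0) = -18
Natural end conditions: m_0 = m_2 = 0.
Forward elimination and back-substitution give m_0 = 0, m_1 = -3/2, m_2 = 0.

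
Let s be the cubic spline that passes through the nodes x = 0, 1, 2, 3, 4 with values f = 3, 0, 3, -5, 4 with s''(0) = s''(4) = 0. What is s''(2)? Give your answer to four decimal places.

-28.7143

Let M_i = s''(x_i). Step sizes h_i = 1, 1, 1, 1; slopes of the chords Δ_i = (y_(i+1) - y_i)/h_i = -3, 3, -8, 9.
  1·M_0 + 4·M_1 + 1·M_2 = 6(Δ_1 - Δ_0) = 36
  1·M_1 + 4·M_2 + 1·M_3 = 6(Δ_2 - Δ_1) = -66
  1·M_2 + 4·M_3 + 1·M_4 = 6(Δ_3 - Δ_2) = 102
Natural end conditions: M_0 = M_4 = 0.
Forward elimination and back-substitution give M_0 = 0, M_1 = 453/28, M_2 = -201/7, M_3 = 915/28, M_4 = 0.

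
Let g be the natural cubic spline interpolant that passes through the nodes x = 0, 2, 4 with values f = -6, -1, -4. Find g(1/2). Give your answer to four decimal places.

With σ_i denoting the second derivative at x_i, h_i = 2, 2, and Δ_i = (y_(i+1) − y_i)/h_i = 5/2, -3/2:
  2·σ_0 + 8·σ_1 + 2·σ_2 = 6(Δ_1 - Δ_0) = -24
Natural end conditions: σ_0 = σ_2 = 0.
Solving the tridiagonal system: σ_0 = 0, σ_1 = -3, σ_2 = 0.
On [0, 2], g(x) = -6 + 7/2·x + 0·x² - 1/4·x³.
With x = 1/2: g(1/2) = -137/32.

-4.2813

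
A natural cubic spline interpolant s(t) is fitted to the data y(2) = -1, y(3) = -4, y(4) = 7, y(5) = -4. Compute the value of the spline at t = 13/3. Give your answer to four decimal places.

Write σ_i for s''(x_i). With h_i = 1, 1, 1 and divided differences Δ_i = -3, 11, -11, the continuity of s' gives the tridiagonal system
  1·σ_0 + 4·σ_1 + 1·σ_2 = 6(Δ_1 - Δ_0) = 84
  1·σ_1 + 4·σ_2 + 1·σ_3 = 6(Δ_2 - Δ_1) = -132
Natural end conditions: σ_0 = σ_3 = 0.
Hence σ_0 = 0, σ_1 = 156/5, σ_2 = -204/5, σ_3 = 0.
On [4, 5], s(t) = 7 + 13/5·(t - 4) - 102/5·(t - 4)² + 34/5·(t - 4)³.
With (t - 4) = 1/3: s(13/3) = 158/27.

5.8519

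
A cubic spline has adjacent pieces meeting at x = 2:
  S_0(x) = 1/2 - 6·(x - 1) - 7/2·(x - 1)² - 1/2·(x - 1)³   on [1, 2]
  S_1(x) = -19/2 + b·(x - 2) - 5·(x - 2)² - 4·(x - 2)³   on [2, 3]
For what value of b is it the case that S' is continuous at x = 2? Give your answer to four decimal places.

-14.5000

S_0'(x) = -6 - 7·(x - 1) - 3/2·(x - 1)², so S_0'(2) = -29/2. On the right, S_1'(2) = b, so b = -29/2.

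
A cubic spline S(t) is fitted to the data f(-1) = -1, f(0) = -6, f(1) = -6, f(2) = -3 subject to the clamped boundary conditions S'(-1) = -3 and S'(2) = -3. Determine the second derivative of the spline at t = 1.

With m_i denoting the second derivative at x_i, h_i = 1, 1, 1, and Δ_i = (y_(i+1) − y_i)/h_i = -5, 0, 3:
  1·m_0 + 4·m_1 + 1·m_2 = 6(Δ_1 - Δ_0) = 30
  1·m_1 + 4·m_2 + 1·m_3 = 6(Δ_2 - Δ_1) = 18
Clamped end conditions give two more equations: 2h_0·m_0 + h_0·m_1 = 6(Δ_0 - S'(-1)) = -12 and h_2·m_2 + 2h_2·m_3 = 6(S'(2) - Δ_2) = -36.
Hence m_0 = -10, m_1 = 8, m_2 = 8, m_3 = -22.

8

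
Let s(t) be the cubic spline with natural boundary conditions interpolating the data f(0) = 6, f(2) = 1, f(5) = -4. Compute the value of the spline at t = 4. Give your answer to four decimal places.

Let M_i = s''(x_i). Step sizes h_i = 2, 3; slopes of the chords Δ_i = (y_(i+1) - y_i)/h_i = -5/2, -5/3.
  2·M_0 + 10·M_1 + 3·M_2 = 6(Δ_1 - Δ_0) = 5
Natural end conditions: M_0 = M_2 = 0.
Solving: M_0 = 0, M_1 = 1/2, M_2 = 0.
On [2, 5], s(t) = 1 - 13/6·(t - 2) + 1/4·(t - 2)² - 1/36·(t - 2)³.
With (t - 2) = 2: s(4) = -23/9.

-2.5556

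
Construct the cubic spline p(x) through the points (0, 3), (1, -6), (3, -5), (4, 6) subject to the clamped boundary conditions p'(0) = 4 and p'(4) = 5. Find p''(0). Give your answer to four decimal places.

-45.9714

Write M_i for p''(x_i). With h_i = 1, 2, 1 and divided differences Δ_i = -9, 1/2, 11, the continuity of p' gives the tridiagonal system
  1·M_0 + 6·M_1 + 2·M_2 = 6(Δ_1 - Δ_0) = 57
  2·M_1 + 6·M_2 + 1·M_3 = 6(Δ_2 - Δ_1) = 63
Clamped end conditions give two more equations: 2h_0·M_0 + h_0·M_1 = 6(Δ_0 - p'(0)) = -78 and h_2·M_2 + 2h_2·M_3 = 6(p'(4) - Δ_2) = -36.
Forward elimination and back-substitution give M_0 = -1609/35, M_1 = 488/35, M_2 = 338/35, M_3 = -799/35.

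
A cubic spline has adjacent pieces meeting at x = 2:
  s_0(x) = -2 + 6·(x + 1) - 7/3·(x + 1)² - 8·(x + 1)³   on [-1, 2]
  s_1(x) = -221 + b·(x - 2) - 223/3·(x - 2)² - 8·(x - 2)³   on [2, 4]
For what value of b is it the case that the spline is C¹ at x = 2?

-224

s_0'(x) = 6 - 14/3·(x + 1) - 24·(x + 1)², so s_0'(2) = -224. On the right, s_1'(2) = b, so b = -224.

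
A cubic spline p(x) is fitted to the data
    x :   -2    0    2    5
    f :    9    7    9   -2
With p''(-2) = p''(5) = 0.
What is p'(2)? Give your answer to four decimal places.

-0.4035

Write m_i for p''(x_i). With h_i = 2, 2, 3 and divided differences Δ_i = -1, 1, -11/3, the continuity of p' gives the tridiagonal system
  2·m_0 + 8·m_1 + 2·m_2 = 6(Δ_1 - Δ_0) = 12
  2·m_1 + 10·m_2 + 3·m_3 = 6(Δ_2 - Δ_1) = -28
Natural end conditions: m_0 = m_3 = 0.
Solving: m_0 = 0, m_1 = 44/19, m_2 = -62/19, m_3 = 0.
On [2, 5], p'(x) = b_2 + 2c_2·(x - 2) + 3d_2·(x - 2)² with b_2 = Δ_2 - h_2(2m_2 + m_3)/6 = -23/57, c_2 = m_2/2 = -31/19, d_2 = (m_3 - m_2)/(6h_2) = 31/171. So p'(2) = -23/57.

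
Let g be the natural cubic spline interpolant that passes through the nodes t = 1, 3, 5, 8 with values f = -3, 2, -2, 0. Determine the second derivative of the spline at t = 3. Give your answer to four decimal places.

Write M_i for g''(x_i). With h_i = 2, 2, 3 and divided differences Δ_i = 5/2, -2, 2/3, the continuity of g' gives the tridiagonal system
  2·M_0 + 8·M_1 + 2·M_2 = 6(Δ_1 - Δ_0) = -27
  2·M_1 + 10·M_2 + 3·M_3 = 6(Δ_2 - Δ_1) = 16
Natural end conditions: M_0 = M_3 = 0.
Solving the tridiagonal system: M_0 = 0, M_1 = -151/38, M_2 = 91/38, M_3 = 0.

-3.9737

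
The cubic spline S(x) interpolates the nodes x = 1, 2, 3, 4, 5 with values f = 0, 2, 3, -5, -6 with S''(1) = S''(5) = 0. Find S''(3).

-18

Let σ_i = S''(x_i). Step sizes h_i = 1, 1, 1, 1; slopes of the chords Δ_i = (y_(i+1) - y_i)/h_i = 2, 1, -8, -1.
  1·σ_0 + 4·σ_1 + 1·σ_2 = 6(Δ_1 - Δ_0) = -6
  1·σ_1 + 4·σ_2 + 1·σ_3 = 6(Δ_2 - Δ_1) = -54
  1·σ_2 + 4·σ_3 + 1·σ_4 = 6(Δ_3 - Δ_2) = 42
Natural end conditions: σ_0 = σ_4 = 0.
Forward elimination and back-substitution give σ_0 = 0, σ_1 = 3, σ_2 = -18, σ_3 = 15, σ_4 = 0.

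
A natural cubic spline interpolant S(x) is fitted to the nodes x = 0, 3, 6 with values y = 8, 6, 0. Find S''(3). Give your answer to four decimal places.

-0.6667

Let σ_i = S''(x_i). Step sizes h_i = 3, 3; slopes of the chords Δ_i = (y_(i+1) - y_i)/h_i = -2/3, -2.
  3·σ_0 + 12·σ_1 + 3·σ_2 = 6(Δ_1 - Δ_0) = -8
Natural end conditions: σ_0 = σ_2 = 0.
Solving: σ_0 = 0, σ_1 = -2/3, σ_2 = 0.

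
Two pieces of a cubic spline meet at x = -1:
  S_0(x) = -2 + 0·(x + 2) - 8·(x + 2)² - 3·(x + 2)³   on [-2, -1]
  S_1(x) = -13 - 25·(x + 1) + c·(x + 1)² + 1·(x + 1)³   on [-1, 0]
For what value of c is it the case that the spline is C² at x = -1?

S_0''(x) = -16 - 18·(x + 2), so S_0''(-1) = -34. On the right, S_1''(-1) = 2c, so c = -17.

-17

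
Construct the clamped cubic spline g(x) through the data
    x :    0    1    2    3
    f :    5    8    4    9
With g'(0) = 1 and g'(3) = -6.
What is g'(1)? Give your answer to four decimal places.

Put m_i = g'' at the i-th knot. Here h = (1, 1, 1) and Δ = (3, -4, 5), so the interior equations h_(i-1)·m_(i-1) + 2(h_(i-1)+h_i)·m_i + h_i·m_(i+1) = 6(Δ_i − Δ_(i-1)) read
  1·m_0 + 4·m_1 + 1·m_2 = 6(Δ_1 - Δ_0) = -42
  1·m_1 + 4·m_2 + 1·m_3 = 6(Δ_2 - Δ_1) = 54
Clamped end conditions give two more equations: 2h_0·m_0 + h_0·m_1 = 6(Δ_0 - g'(0)) = 12 and h_2·m_2 + 2h_2·m_3 = 6(g'(3) - Δ_2) = -66.
Solving: m_0 = 52/3, m_1 = -68/3, m_2 = 94/3, m_3 = -146/3.
On [1, 2], g'(x) = b_1 + 2c_1·(x - 1) + 3d_1·(x - 1)² with b_1 = Δ_1 - h_1(2m_1 + m_2)/6 = -5/3, c_1 = m_1/2 = -34/3, d_1 = (m_2 - m_1)/(6h_1) = 9. So g'(1) = -5/3.

-1.6667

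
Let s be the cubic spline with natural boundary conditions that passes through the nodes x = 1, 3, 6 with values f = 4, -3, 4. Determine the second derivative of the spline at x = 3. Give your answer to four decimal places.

3.5000

Put m_i = s'' at the i-th knot. Here h = (2, 3) and Δ = (-7/2, 7/3), so the interior equations h_(i-1)·m_(i-1) + 2(h_(i-1)+h_i)·m_i + h_i·m_(i+1) = 6(Δ_i − Δ_(i-1)) read
  2·m_0 + 10·m_1 + 3·m_2 = 6(Δ_1 - Δ_0) = 35
Natural end conditions: m_0 = m_2 = 0.
Forward elimination and back-substitution give m_0 = 0, m_1 = 7/2, m_2 = 0.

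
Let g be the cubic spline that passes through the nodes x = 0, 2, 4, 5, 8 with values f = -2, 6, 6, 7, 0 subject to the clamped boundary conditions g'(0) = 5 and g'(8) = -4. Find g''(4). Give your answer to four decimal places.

Write M_i for g''(x_i). With h_i = 2, 2, 1, 3 and divided differences Δ_i = 4, 0, 1, -7/3, the continuity of g' gives the tridiagonal system
  2·M_0 + 8·M_1 + 2·M_2 = 6(Δ_1 - Δ_0) = -24
  2·M_1 + 6·M_2 + 1·M_3 = 6(Δ_2 - Δ_1) = 6
  1·M_2 + 8·M_3 + 3·M_4 = 6(Δ_3 - Δ_2) = -20
Clamped end conditions give two more equations: 2h_0·M_0 + h_0·M_1 = 6(Δ_0 - g'(0)) = -6 and h_3·M_3 + 2h_3·M_4 = 6(g'(8) - Δ_3) = -10.
Solving: M_0 = 31/80, M_1 = -151/40, M_2 = 217/80, M_3 = -109/40, M_4 = -73/240.

2.7125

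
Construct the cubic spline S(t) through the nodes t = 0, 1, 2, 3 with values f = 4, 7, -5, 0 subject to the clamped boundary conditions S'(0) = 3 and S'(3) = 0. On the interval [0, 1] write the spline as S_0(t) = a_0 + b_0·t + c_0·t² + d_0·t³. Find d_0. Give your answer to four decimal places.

-9.6000

Put M_i = S'' at the i-th knot. Here h = (1, 1, 1) and Δ = (3, -12, 5), so the interior equations h_(i-1)·M_(i-1) + 2(h_(i-1)+h_i)·M_i + h_i·M_(i+1) = 6(Δ_i − Δ_(i-1)) read
  1·M_0 + 4·M_1 + 1·M_2 = 6(Δ_1 - Δ_0) = -90
  1·M_1 + 4·M_2 + 1·M_3 = 6(Δ_2 - Δ_1) = 102
Clamped end conditions give two more equations: 2h_0·M_0 + h_0·M_1 = 6(Δ_0 - S'(0)) = 0 and h_2·M_2 + 2h_2·M_3 = 6(S'(3) - Δ_2) = -30.
Solving the tridiagonal system: M_0 = 96/5, M_1 = -192/5, M_2 = 222/5, M_3 = -186/5.
On [0, 1], with S_0(t) = a_0 + b_0·t + c_0·t² + d_0·t³: c_0 = M_0/2 = 48/5, d_0 = (M_1 - M_0)/(6h_0) = -48/5, b_0 = Δ_0 - h_0(2M_0 + M_1)/6 = 3.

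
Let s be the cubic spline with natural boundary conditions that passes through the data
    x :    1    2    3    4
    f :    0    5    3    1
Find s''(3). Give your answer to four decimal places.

Let M_i = s''(x_i). Step sizes h_i = 1, 1, 1; slopes of the chords Δ_i = (y_(i+1) - y_i)/h_i = 5, -2, -2.
  1·M_0 + 4·M_1 + 1·M_2 = 6(Δ_1 - Δ_0) = -42
  1·M_1 + 4·M_2 + 1·M_3 = 6(Δ_2 - Δ_1) = 0
Natural end conditions: M_0 = M_3 = 0.
Solving: M_0 = 0, M_1 = -56/5, M_2 = 14/5, M_3 = 0.

2.8000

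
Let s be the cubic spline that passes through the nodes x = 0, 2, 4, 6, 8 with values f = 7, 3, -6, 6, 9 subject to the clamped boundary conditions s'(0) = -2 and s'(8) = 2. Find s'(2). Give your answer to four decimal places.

-4.6429

With σ_i denoting the second derivative at x_i, h_i = 2, 2, 2, 2, and Δ_i = (y_(i+1) − y_i)/h_i = -2, -9/2, 6, 3/2:
  2·σ_0 + 8·σ_1 + 2·σ_2 = 6(Δ_1 - Δ_0) = -15
  2·σ_1 + 8·σ_2 + 2·σ_3 = 6(Δ_2 - Δ_1) = 63
  2·σ_2 + 8·σ_3 + 2·σ_4 = 6(Δ_3 - Δ_2) = -27
Clamped end conditions give two more equations: 2h_0·σ_0 + h_0·σ_1 = 6(Δ_0 - s'(0)) = 0 and h_3·σ_3 + 2h_3·σ_4 = 6(s'(8) - Δ_3) = 3.
Hence σ_0 = 37/14, σ_1 = -37/7, σ_2 = 11, σ_3 = -101/14, σ_4 = 61/14.
On [2, 4], s'(x) = b_1 + 2c_1·(x - 2) + 3d_1·(x - 2)² with b_1 = Δ_1 - h_1(2σ_1 + σ_2)/6 = -65/14, c_1 = σ_1/2 = -37/14, d_1 = (σ_2 - σ_1)/(6h_1) = 19/14. So s'(2) = -65/14.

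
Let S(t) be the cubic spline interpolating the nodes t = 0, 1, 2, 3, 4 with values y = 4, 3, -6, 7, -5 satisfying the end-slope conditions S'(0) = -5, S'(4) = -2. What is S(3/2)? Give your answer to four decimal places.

-3.0402

With m_i denoting the second derivative at x_i, h_i = 1, 1, 1, 1, and Δ_i = (y_(i+1) − y_i)/h_i = -1, -9, 13, -12:
  1·m_0 + 4·m_1 + 1·m_2 = 6(Δ_1 - Δ_0) = -48
  1·m_1 + 4·m_2 + 1·m_3 = 6(Δ_2 - Δ_1) = 132
  1·m_2 + 4·m_3 + 1·m_4 = 6(Δ_3 - Δ_2) = -150
Clamped end conditions give two more equations: 2h_0·m_0 + h_0·m_1 = 6(Δ_0 - S'(0)) = 24 and h_3·m_3 + 2h_3·m_4 = 6(S'(4) - Δ_3) = 60.
Solving the tridiagonal system: m_0 = 405/14, m_1 = -237/7, m_2 = 117/2, m_3 = -477/7, m_4 = 897/14.
On [1, 2], S(t) = 3 - 209/28·(t - 1) - 237/14·(t - 1)² + 431/28·(t - 1)³.
With (t - 1) = 1/2: S(3/2) = -681/224.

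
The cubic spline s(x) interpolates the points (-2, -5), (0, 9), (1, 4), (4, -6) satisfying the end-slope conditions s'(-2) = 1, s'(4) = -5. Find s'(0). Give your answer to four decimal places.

Write m_i for s''(x_i). With h_i = 2, 1, 3 and divided differences Δ_i = 7, -5, -10/3, the continuity of s' gives the tridiagonal system
  2·m_0 + 6·m_1 + 1·m_2 = 6(Δ_1 - Δ_0) = -72
  1·m_1 + 8·m_2 + 3·m_3 = 6(Δ_2 - Δ_1) = 10
Clamped end conditions give two more equations: 2h_0·m_0 + h_0·m_1 = 6(Δ_0 - s'(-2)) = 36 and h_2·m_2 + 2h_2·m_3 = 6(s'(4) - Δ_2) = -10.
Solving: m_0 = 389/21, m_1 = -400/21, m_2 = 110/21, m_3 = -30/7.
On [0, 1], s'(x) = b_1 + 2c_1·x + 3d_1·x² with b_1 = Δ_1 - h_1(2m_1 + m_2)/6 = 10/21, c_1 = m_1/2 = -200/21, d_1 = (m_2 - m_1)/(6h_1) = 85/21. So s'(0) = 10/21.

0.4762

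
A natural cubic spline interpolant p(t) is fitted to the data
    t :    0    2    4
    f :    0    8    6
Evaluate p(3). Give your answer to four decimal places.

7.9375

Put m_i = p'' at the i-th knot. Here h = (2, 2) and Δ = (4, -1), so the interior equations h_(i-1)·m_(i-1) + 2(h_(i-1)+h_i)·m_i + h_i·m_(i+1) = 6(Δ_i − Δ_(i-1)) read
  2·m_0 + 8·m_1 + 2·m_2 = 6(Δ_1 - Δ_0) = -30
Natural end conditions: m_0 = m_2 = 0.
Solving the tridiagonal system: m_0 = 0, m_1 = -15/4, m_2 = 0.
On [2, 4], p(t) = 8 + 3/2·(t - 2) - 15/8·(t - 2)² + 5/16·(t - 2)³.
With (t - 2) = 1: p(3) = 127/16.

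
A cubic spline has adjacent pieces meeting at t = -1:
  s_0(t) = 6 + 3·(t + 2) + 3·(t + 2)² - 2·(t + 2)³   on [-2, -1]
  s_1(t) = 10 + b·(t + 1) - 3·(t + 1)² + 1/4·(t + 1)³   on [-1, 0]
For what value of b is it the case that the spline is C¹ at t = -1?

3

s_0'(t) = 3 + 6·(t + 2) - 6·(t + 2)², so s_0'(-1) = 3. On the right, s_1'(-1) = b, so b = 3.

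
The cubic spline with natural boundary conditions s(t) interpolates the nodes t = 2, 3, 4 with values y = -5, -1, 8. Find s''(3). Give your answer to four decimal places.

Let σ_i = s''(x_i). Step sizes h_i = 1, 1; slopes of the chords Δ_i = (y_(i+1) - y_i)/h_i = 4, 9.
  1·σ_0 + 4·σ_1 + 1·σ_2 = 6(Δ_1 - Δ_0) = 30
Natural end conditions: σ_0 = σ_2 = 0.
Solving: σ_0 = 0, σ_1 = 15/2, σ_2 = 0.

7.5000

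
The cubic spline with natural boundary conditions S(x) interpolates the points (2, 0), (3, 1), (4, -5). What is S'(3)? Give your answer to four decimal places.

-2.5000

Write M_i for S''(x_i). With h_i = 1, 1 and divided differences Δ_i = 1, -6, the continuity of S' gives the tridiagonal system
  1·M_0 + 4·M_1 + 1·M_2 = 6(Δ_1 - Δ_0) = -42
Natural end conditions: M_0 = M_2 = 0.
Hence M_0 = 0, M_1 = -21/2, M_2 = 0.
On [3, 4], S'(x) = b_1 + 2c_1·(x - 3) + 3d_1·(x - 3)² with b_1 = Δ_1 - h_1(2M_1 + M_2)/6 = -5/2, c_1 = M_1/2 = -21/4, d_1 = (M_2 - M_1)/(6h_1) = 7/4. So S'(3) = -5/2.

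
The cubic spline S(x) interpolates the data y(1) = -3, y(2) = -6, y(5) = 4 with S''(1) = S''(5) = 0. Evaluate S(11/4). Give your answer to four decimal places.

Write m_i for S''(x_i). With h_i = 1, 3 and divided differences Δ_i = -3, 10/3, the continuity of S' gives the tridiagonal system
  1·m_0 + 8·m_1 + 3·m_2 = 6(Δ_1 - Δ_0) = 38
Natural end conditions: m_0 = m_2 = 0.
Forward elimination and back-substitution give m_0 = 0, m_1 = 19/4, m_2 = 0.
On [2, 5], S(x) = -6 - 17/12·(x - 2) + 19/8·(x - 2)² - 19/72·(x - 2)³.
With (x - 2) = 3/4: S(11/4) = -2989/512.

-5.8379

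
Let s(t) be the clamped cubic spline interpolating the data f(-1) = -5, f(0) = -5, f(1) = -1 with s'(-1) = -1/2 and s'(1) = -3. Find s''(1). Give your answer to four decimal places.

Write m_i for s''(x_i). With h_i = 1, 1 and divided differences Δ_i = 0, 4, the continuity of s' gives the tridiagonal system
  1·m_0 + 4·m_1 + 1·m_2 = 6(Δ_1 - Δ_0) = 24
Clamped end conditions give two more equations: 2h_0·m_0 + h_0·m_1 = 6(Δ_0 - s'(-1)) = 3 and h_1·m_1 + 2h_1·m_2 = 6(s'(1) - Δ_1) = -42.
Hence m_0 = -23/4, m_1 = 29/2, m_2 = -113/4.

-28.2500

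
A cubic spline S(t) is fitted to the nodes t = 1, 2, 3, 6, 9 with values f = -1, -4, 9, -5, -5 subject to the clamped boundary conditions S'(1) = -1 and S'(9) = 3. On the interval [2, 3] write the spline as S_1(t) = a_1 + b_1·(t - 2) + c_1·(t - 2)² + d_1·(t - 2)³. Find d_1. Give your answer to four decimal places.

Let M_i = S''(x_i). Step sizes h_i = 1, 1, 3, 3; slopes of the chords Δ_i = (y_(i+1) - y_i)/h_i = -3, 13, -14/3, 0.
  1·M_0 + 4·M_1 + 1·M_2 = 6(Δ_1 - Δ_0) = 96
  1·M_1 + 8·M_2 + 3·M_3 = 6(Δ_2 - Δ_1) = -106
  3·M_2 + 12·M_3 + 3·M_4 = 6(Δ_3 - Δ_2) = 28
Clamped end conditions give two more equations: 2h_0·M_0 + h_0·M_1 = 6(Δ_0 - S'(1)) = -12 and h_3·M_3 + 2h_3·M_4 = 6(S'(9) - Δ_3) = 18.
Hence M_0 = -47/2, M_1 = 35, M_2 = -41/2, M_3 = 23/3, M_4 = -5/6.
On [2, 3], with S_1(t) = a_1 + b_1·(t - 2) + c_1·(t - 2)² + d_1·(t - 2)³: c_1 = M_1/2 = 35/2, d_1 = (M_2 - M_1)/(6h_1) = -37/4, b_1 = Δ_1 - h_1(2M_1 + M_2)/6 = 19/4.

-9.2500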